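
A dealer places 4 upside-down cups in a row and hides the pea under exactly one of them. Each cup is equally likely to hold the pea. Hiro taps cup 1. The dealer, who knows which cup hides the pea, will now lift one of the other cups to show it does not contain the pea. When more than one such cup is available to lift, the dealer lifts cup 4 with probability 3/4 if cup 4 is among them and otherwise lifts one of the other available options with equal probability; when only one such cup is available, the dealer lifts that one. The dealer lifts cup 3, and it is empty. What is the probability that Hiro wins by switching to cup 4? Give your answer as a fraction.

Condition on the true location of the pea.
If it is under cup 1 (prior 1/4): cup 4 is available but not opened; cup 3 gets probability (1 − 3/4)/2 = 1/8; weight (1/4)·(1/8) = 1/32.
If it is under cup 2 (prior 1/4): cup 4 is available but not opened, probability 1/4; weight (1/4)·(1/4) = 1/16.
If it is under cup 3 (prior 1/4): the dealer opened cup 3, so this case is ruled out; weight (1/4)·0 = 0.
If it is under cup 4 (prior 1/4): cup 4 holds the prize so is unavailable; the dealer chooses uniformly among the 2 others, probability 1/2; weight (1/4)·(1/2) = 1/8.
The weights sum to 7/32.
So P(the pea under cup 4 | the dealer opened cup 3) = (1/8) / (7/32) = 4/7.

4/7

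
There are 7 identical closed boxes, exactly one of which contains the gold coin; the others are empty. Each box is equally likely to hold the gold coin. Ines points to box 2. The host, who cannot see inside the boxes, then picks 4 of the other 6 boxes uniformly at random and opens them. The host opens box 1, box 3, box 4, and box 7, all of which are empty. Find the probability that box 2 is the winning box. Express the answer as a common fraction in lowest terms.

Consider each possible location of the gold coin in turn.
If it is in any of boxes 1, 3, 4, and 7 (prior 1/7 each): that box was opened and seen not to hold the prize — ruled out; weight (1/7)·0 = 0 each.
If it is in any of boxes 2, 5, and 6 (prior 1/7 each): the host picks exactly this set with probability 1/15 regardless, and none is the prize; weight (1/7)·(1/15) = 1/105 each.
The weights sum to 1/35.
So P(the gold coin in box 2 | the host opened box 1, box 3, box 4, and box 7) = (1/105) / (1/35) = 1/3.

1/3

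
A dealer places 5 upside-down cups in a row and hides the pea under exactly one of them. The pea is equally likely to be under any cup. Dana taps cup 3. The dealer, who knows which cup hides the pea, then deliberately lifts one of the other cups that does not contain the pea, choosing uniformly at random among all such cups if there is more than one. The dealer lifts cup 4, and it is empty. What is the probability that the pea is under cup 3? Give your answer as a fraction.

1/5

Apply Bayes' rule, conditioning on where the pea actually is.
If it is under any of cups 1, 2, and 5 (prior 1/5 each): the dealer has 3 equally likely choices, so probability 1/3; weight (1/5)·(1/3) = 1/15 each.
If it is under cup 3 (prior 1/5): the dealer has 4 equally likely choices, so probability 1/4; weight (1/5)·(1/4) = 1/20.
If it is under cup 4 (prior 1/5): the dealer opened cup 4, so this case is ruled out; weight (1/5)·0 = 0.
The weights sum to 1/4.
So P(the pea under cup 3 | the dealer opened cup 4) = (1/20) / (1/4) = 1/5.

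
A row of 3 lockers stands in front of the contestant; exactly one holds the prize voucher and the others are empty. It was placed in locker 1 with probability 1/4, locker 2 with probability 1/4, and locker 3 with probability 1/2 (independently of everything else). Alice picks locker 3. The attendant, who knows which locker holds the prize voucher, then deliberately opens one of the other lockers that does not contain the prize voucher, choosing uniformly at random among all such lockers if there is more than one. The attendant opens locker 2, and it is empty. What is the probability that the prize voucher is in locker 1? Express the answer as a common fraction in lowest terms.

Apply Bayes' rule, conditioning on where the prize voucher actually is.
If it is in locker 1 (prior 1/4): the attendant has no choice, probability 1; weight (1/4)·1 = 1/4.
If it is in locker 2 (prior 1/4): the attendant opened locker 2, so this case is ruled out; weight (1/4)·0 = 0.
If it is in locker 3 (prior 1/2): the attendant has 2 equally likely choices, so probability 1/2; weight (1/2)·(1/2) = 1/4.
The weights sum to 1/2.
So P(the prize voucher in locker 1 | the attendant opened locker 2) = (1/4) / (1/2) = 1/2.

1/2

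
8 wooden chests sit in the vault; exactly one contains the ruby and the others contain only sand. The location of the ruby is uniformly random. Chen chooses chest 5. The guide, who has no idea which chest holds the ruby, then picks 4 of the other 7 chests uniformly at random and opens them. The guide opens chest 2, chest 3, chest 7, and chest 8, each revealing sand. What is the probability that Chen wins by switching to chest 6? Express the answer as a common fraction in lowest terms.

Consider each possible location of the ruby in turn.
If it is in any of chests 1, 4, 5, and 6 (prior 1/8 each): the guide picks exactly this set with probability 1/35 regardless, and none is the prize; weight (1/8)·(1/35) = 1/280 each.
If it is in any of chests 2, 3, 7, and 8 (prior 1/8 each): that chest was opened and seen not to hold the prize — ruled out; weight (1/8)·0 = 0 each.
The weights sum to 1/70.
So P(the ruby in chest 6 | the guide opened chest 2, chest 3, chest 7, and chest 8) = (1/280) / (1/70) = 1/4.

1/4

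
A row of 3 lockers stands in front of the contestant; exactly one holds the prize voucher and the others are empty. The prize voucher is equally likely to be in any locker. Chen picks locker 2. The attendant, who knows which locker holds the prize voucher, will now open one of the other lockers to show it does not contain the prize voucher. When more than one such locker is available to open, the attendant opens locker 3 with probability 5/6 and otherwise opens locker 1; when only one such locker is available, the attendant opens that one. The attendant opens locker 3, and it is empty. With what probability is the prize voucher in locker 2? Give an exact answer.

Apply Bayes' rule, conditioning on where the prize voucher actually is.
If it is in locker 1 (prior 1/3): only locker 3 is available, probability 1; weight (1/3)·1 = 1/3.
If it is in locker 2 (prior 1/3): locker 3 is available, opened with probability 5/6; weight (1/3)·(5/6) = 5/18.
If it is in locker 3 (prior 1/3): the attendant opened locker 3, so this case is ruled out; weight (1/3)·0 = 0.
The weights sum to 11/18.
So P(the prize voucher in locker 2 | the attendant opened locker 3) = (5/18) / (11/18) = 5/11.

5/11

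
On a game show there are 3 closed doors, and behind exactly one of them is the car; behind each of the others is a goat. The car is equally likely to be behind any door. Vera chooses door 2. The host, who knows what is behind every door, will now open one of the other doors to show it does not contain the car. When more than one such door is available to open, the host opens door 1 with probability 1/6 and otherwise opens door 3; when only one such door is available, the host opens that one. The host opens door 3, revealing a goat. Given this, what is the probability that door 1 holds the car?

Condition on the true location of the car.
If it is behind door 1 (prior 1/3): only door 3 is available, probability 1; weight (1/3)·1 = 1/3.
If it is behind door 2 (prior 1/3): door 1 is available but not opened, probability 5/6; weight (1/3)·(5/6) = 5/18.
If it is behind door 3 (prior 1/3): the host opened door 3, so this case is ruled out; weight (1/3)·0 = 0.
The weights sum to 11/18.
So P(the car behind door 1 | the host opened door 3) = (1/3) / (11/18) = 6/11.

6/11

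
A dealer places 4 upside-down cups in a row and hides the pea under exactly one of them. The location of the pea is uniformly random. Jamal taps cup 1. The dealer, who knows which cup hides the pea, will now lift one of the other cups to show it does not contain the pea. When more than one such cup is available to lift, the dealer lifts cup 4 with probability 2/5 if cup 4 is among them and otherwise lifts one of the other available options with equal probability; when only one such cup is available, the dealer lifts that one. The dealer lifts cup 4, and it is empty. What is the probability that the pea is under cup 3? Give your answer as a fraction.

1/3

Consider each possible location of the pea in turn.
If it is under any of cups 1, 2, and 3 (prior 1/4 each): cup 4 is available, opened with probability 2/5; weight (1/4)·(2/5) = 1/10 each.
If it is under cup 4 (prior 1/4): the dealer opened cup 4, so this case is ruled out; weight (1/4)·0 = 0.
The weights sum to 3/10.
So P(the pea under cup 3 | the dealer opened cup 4) = (1/10) / (3/10) = 1/3.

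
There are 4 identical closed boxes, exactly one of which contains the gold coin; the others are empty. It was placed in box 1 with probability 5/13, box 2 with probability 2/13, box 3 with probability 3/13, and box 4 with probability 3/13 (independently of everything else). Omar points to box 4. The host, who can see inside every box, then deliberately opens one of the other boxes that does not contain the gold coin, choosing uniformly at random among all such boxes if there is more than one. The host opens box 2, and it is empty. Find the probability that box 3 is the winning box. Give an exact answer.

Consider each possible location of the gold coin in turn.
If it is in box 1 (prior 5/13): the host has 2 equally likely choices, so probability 1/2; weight (5/13)·(1/2) = 5/26.
If it is in box 2 (prior 2/13): the host opened box 2, so this case is ruled out; weight (2/13)·0 = 0.
If it is in box 3 (prior 3/13): the host has 2 equally likely choices, so probability 1/2; weight (3/13)·(1/2) = 3/26.
If it is in box 4 (prior 3/13): the host has 3 equally likely choices, so probability 1/3; weight (3/13)·(1/3) = 1/13.
The weights sum to 5/13.
So P(the gold coin in box 3 | the host opened box 2) = (3/26) / (5/13) = 3/10.

3/10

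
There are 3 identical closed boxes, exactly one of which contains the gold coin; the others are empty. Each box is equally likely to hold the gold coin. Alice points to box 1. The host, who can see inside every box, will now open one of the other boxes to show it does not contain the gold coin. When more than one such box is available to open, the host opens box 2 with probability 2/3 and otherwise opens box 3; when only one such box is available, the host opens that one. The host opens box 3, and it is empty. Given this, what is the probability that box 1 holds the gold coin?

1/4

Condition on the true location of the gold coin.
If it is in box 1 (prior 1/3): box 2 is available but not opened, probability 1/3; weight (1/3)·(1/3) = 1/9.
If it is in box 2 (prior 1/3): only box 3 is available, probability 1; weight (1/3)·1 = 1/3.
If it is in box 3 (prior 1/3): the host opened box 3, so this case is ruled out; weight (1/3)·0 = 0.
The weights sum to 4/9.
So P(the gold coin in box 1 | the host opened box 3) = (1/9) / (4/9) = 1/4.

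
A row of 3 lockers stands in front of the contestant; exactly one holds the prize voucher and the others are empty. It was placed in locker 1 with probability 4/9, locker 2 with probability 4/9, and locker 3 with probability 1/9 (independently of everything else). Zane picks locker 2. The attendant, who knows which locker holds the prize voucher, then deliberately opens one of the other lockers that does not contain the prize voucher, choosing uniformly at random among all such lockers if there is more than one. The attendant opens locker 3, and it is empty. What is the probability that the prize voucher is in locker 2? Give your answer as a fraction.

Consider each possible location of the prize voucher in turn.
If it is in locker 1 (prior 4/9): the attendant has no choice, probability 1; weight (4/9)·1 = 4/9.
If it is in locker 2 (prior 4/9): the attendant has 2 equally likely choices, so probability 1/2; weight (4/9)·(1/2) = 2/9.
If it is in locker 3 (prior 1/9): the attendant opened locker 3, so this case is ruled out; weight (1/9)·0 = 0.
The weights sum to 2/3.
So P(the prize voucher in locker 2 | the attendant opened locker 3) = (2/9) / (2/3) = 1/3.

1/3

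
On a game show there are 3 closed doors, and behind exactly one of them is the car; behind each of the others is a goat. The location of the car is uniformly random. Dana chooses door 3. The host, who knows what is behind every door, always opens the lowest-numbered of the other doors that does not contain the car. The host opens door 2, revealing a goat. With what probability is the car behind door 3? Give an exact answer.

0

Apply Bayes' rule, conditioning on where the car actually is.
If it is behind door 1 (prior 1/3): door 2 is the lowest-numbered option available, probability 1; weight (1/3)·1 = 1/3.
If it is behind door 2 (prior 1/3): the host opened door 2, so this case is ruled out; weight (1/3)·0 = 0.
If it is behind door 3 (prior 1/3): the host would have opened door 1 instead, probability 0; weight (1/3)·0 = 0.
The weights sum to 1/3.
So P(the car behind door 3 | the host opened door 2) = 0 / (1/3) = 0.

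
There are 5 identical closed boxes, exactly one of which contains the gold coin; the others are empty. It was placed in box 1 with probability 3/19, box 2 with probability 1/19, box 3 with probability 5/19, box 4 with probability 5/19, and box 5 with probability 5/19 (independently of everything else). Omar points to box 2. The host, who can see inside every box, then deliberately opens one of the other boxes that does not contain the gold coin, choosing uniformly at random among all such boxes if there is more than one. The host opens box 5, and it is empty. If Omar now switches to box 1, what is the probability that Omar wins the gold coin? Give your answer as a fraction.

Condition on the true location of the gold coin.
If it is in box 1 (prior 3/19): the host has 3 equally likely choices, so probability 1/3; weight (3/19)·(1/3) = 1/19.
If it is in box 2 (prior 1/19): the host has 4 equally likely choices, so probability 1/4; weight (1/19)·(1/4) = 1/76.
If it is in either of boxes 3 and 4 (prior 5/19 each): the host has 3 equally likely choices, so probability 1/3; weight (5/19)·(1/3) = 5/57 each.
If it is in box 5 (prior 5/19): the host opened box 5, so this case is ruled out; weight (5/19)·0 = 0.
The weights sum to 55/228.
So P(the gold coin in box 1 | the host opened box 5) = (1/19) / (55/228) = 12/55.

12/55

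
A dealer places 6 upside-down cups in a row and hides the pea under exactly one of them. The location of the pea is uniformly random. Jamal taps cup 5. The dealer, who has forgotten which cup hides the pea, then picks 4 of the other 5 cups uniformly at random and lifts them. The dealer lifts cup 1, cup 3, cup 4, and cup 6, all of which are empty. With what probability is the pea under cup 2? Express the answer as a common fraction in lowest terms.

Because the dealer chose which cups to lift without knowing where the pea is, the choice is independent of the prize location. Learning that none of the 4 opened cups holds the pea simply rules out those 4 locations and leaves the remaining 2 cups still equally likely by symmetry.
So P(the pea under cup 2) = 1/2.

1/2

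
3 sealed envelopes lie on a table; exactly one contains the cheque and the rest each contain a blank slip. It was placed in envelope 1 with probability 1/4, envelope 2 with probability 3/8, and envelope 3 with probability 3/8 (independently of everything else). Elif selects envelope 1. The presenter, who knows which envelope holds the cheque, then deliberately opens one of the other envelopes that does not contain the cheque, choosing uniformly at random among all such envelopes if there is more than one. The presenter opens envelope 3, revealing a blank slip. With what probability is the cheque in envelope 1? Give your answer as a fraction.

Consider each possible location of the cheque in turn.
If it is in envelope 1 (prior 1/4): the presenter has 2 equally likely choices, so probability 1/2; weight (1/4)·(1/2) = 1/8.
If it is in envelope 2 (prior 3/8): the presenter has no choice, probability 1; weight (3/8)·1 = 3/8.
If it is in envelope 3 (prior 3/8): the presenter opened envelope 3, so this case is ruled out; weight (3/8)·0 = 0.
The weights sum to 1/2.
So P(the cheque in envelope 1 | the presenter opened envelope 3) = (1/8) / (1/2) = 1/4.

1/4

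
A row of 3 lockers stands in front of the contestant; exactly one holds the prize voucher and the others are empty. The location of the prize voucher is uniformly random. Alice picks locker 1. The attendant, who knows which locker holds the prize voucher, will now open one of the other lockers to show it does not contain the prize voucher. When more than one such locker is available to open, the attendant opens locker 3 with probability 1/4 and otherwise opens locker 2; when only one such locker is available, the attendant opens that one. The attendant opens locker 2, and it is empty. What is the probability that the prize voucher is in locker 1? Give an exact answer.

3/7

Condition on the true location of the prize voucher.
If it is in locker 1 (prior 1/3): locker 3 is available but not opened, probability 3/4; weight (1/3)·(3/4) = 1/4.
If it is in locker 2 (prior 1/3): the attendant opened locker 2, so this case is ruled out; weight (1/3)·0 = 0.
If it is in locker 3 (prior 1/3): only locker 2 is available, probability 1; weight (1/3)·1 = 1/3.
The weights sum to 7/12.
So P(the prize voucher in locker 1 | the attendant opened locker 2) = (1/4) / (7/12) = 3/7.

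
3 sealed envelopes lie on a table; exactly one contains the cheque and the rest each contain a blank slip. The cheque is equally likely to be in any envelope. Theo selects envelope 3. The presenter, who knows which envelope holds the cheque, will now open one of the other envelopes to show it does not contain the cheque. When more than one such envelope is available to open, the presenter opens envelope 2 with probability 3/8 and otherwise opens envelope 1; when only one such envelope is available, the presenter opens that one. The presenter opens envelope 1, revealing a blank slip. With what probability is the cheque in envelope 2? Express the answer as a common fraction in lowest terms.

Consider each possible location of the cheque in turn.
If it is in envelope 1 (prior 1/3): the presenter opened envelope 1, so this case is ruled out; weight (1/3)·0 = 0.
If it is in envelope 2 (prior 1/3): only envelope 1 is available, probability 1; weight (1/3)·1 = 1/3.
If it is in envelope 3 (prior 1/3): envelope 2 is available but not opened, probability 5/8; weight (1/3)·(5/8) = 5/24.
The weights sum to 13/24.
So P(the cheque in envelope 2 | the presenter opened envelope 1) = (1/3) / (13/24) = 8/13.

8/13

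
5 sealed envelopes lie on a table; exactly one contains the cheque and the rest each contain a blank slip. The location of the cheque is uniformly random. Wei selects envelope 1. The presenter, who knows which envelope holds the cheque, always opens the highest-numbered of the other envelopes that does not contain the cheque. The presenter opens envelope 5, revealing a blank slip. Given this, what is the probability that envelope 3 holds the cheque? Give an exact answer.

1/4

Consider each possible location of the cheque in turn.
If it is in any of envelopes 1, 2, 3, and 4 (prior 1/5 each): envelope 5 is the highest-numbered option available, probability 1; weight (1/5)·1 = 1/5 each.
If it is in envelope 5 (prior 1/5): the presenter opened envelope 5, so this case is ruled out; weight (1/5)·0 = 0.
The weights sum to 4/5.
So P(the cheque in envelope 3 | the presenter opened envelope 5) = (1/5) / (4/5) = 1/4.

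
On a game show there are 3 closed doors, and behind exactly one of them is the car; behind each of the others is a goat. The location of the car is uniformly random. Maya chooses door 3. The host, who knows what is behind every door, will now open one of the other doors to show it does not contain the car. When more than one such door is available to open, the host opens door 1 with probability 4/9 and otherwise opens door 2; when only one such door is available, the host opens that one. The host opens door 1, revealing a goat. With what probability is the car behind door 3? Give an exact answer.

4/13

Consider each possible location of the car in turn.
If it is behind door 1 (prior 1/3): the host opened door 1, so this case is ruled out; weight (1/3)·0 = 0.
If it is behind door 2 (prior 1/3): only door 1 is available, probability 1; weight (1/3)·1 = 1/3.
If it is behind door 3 (prior 1/3): door 1 is available, opened with probability 4/9; weight (1/3)·(4/9) = 4/27.
The weights sum to 13/27.
So P(the car behind door 3 | the host opened door 1) = (4/27) / (13/27) = 4/13.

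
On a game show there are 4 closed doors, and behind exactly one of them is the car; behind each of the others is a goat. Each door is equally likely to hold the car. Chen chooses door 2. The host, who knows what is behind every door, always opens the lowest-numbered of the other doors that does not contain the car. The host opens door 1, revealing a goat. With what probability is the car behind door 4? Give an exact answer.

Consider each possible location of the car in turn.
If it is behind door 1 (prior 1/4): the host opened door 1, so this case is ruled out; weight (1/4)·0 = 0.
If it is behind any of doors 2, 3, and 4 (prior 1/4 each): door 1 is the lowest-numbered option available, probability 1; weight (1/4)·1 = 1/4 each.
The weights sum to 3/4.
So P(the car behind door 4 | the host opened door 1) = (1/4) / (3/4) = 1/3.

1/3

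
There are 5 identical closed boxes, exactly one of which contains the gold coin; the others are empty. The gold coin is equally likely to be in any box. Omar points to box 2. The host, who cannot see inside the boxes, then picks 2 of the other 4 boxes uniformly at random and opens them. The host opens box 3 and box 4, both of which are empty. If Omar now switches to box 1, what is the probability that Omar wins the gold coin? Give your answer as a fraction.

1/3

Because the host chose which boxes to open without knowing where the gold coin is, the choice is independent of the prize location. Learning that none of the 2 opened boxes holds the gold coin simply rules out those 2 locations and leaves the remaining 3 boxes still equally likely by symmetry.
So P(the gold coin in box 1) = 1/3.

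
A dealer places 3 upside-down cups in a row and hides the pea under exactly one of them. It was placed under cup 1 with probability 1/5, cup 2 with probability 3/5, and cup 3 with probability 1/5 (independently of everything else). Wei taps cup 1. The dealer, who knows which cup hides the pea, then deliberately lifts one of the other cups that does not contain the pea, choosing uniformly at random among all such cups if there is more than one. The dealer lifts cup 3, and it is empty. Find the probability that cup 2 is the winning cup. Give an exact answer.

Condition on the true location of the pea.
If it is under cup 1 (prior 1/5): the dealer has 2 equally likely choices, so probability 1/2; weight (1/5)·(1/2) = 1/10.
If it is under cup 2 (prior 3/5): the dealer has no choice, probability 1; weight (3/5)·1 = 3/5.
If it is under cup 3 (prior 1/5): the dealer opened cup 3, so this case is ruled out; weight (1/5)·0 = 0.
The weights sum to 7/10.
So P(the pea under cup 2 | the dealer opened cup 3) = (3/5) / (7/10) = 6/7.

6/7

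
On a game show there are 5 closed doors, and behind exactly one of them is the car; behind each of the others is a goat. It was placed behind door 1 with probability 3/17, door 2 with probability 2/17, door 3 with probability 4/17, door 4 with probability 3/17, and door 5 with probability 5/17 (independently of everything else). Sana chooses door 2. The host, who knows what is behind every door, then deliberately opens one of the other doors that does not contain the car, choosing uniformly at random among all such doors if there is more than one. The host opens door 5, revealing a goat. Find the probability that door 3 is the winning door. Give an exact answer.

Apply Bayes' rule, conditioning on where the car actually is.
If it is behind either of doors 1 and 4 (prior 3/17 each): the host has 3 equally likely choices, so probability 1/3; weight (3/17)·(1/3) = 1/17 each.
If it is behind door 2 (prior 2/17): the host has 4 equally likely choices, so probability 1/4; weight (2/17)·(1/4) = 1/34.
If it is behind door 3 (prior 4/17): the host has 3 equally likely choices, so probability 1/3; weight (4/17)·(1/3) = 4/51.
If it is behind door 5 (prior 5/17): the host opened door 5, so this case is ruled out; weight (5/17)·0 = 0.
The weights sum to 23/102.
So P(the car behind door 3 | the host opened door 5) = (4/51) / (23/102) = 8/23.

8/23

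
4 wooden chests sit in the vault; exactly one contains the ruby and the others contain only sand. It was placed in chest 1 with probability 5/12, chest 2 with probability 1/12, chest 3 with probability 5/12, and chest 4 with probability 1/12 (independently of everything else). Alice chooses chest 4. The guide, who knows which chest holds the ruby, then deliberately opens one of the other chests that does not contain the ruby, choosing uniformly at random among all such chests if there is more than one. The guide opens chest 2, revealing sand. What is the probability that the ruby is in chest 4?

1/16

Consider each possible location of the ruby in turn.
If it is in either of chests 1 and 3 (prior 5/12 each): the guide has 2 equally likely choices, so probability 1/2; weight (5/12)·(1/2) = 5/24 each.
If it is in chest 2 (prior 1/12): the guide opened chest 2, so this case is ruled out; weight (1/12)·0 = 0.
If it is in chest 4 (prior 1/12): the guide has 3 equally likely choices, so probability 1/3; weight (1/12)·(1/3) = 1/36.
The weights sum to 4/9.
So P(the ruby in chest 4 | the guide opened chest 2) = (1/36) / (4/9) = 1/16.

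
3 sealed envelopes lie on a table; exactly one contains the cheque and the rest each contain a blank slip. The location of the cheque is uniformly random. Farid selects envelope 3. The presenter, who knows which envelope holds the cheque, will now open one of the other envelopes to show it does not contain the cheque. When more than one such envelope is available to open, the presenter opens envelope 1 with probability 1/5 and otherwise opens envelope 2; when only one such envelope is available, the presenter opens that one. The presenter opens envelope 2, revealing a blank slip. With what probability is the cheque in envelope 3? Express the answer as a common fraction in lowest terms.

4/9

Consider each possible location of the cheque in turn.
If it is in envelope 1 (prior 1/3): only envelope 2 is available, probability 1; weight (1/3)·1 = 1/3.
If it is in envelope 2 (prior 1/3): the presenter opened envelope 2, so this case is ruled out; weight (1/3)·0 = 0.
If it is in envelope 3 (prior 1/3): envelope 1 is available but not opened, probability 4/5; weight (1/3)·(4/5) = 4/15.
The weights sum to 3/5.
So P(the cheque in envelope 3 | the presenter opened envelope 2) = (4/15) / (3/5) = 4/9.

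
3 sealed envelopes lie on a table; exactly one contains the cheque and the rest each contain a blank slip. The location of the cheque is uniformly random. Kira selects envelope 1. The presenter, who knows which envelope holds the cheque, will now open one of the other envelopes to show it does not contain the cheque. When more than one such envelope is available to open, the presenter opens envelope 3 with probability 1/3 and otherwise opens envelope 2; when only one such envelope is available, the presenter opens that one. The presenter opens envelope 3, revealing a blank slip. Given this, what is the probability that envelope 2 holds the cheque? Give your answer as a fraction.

Condition on the true location of the cheque.
If it is in envelope 1 (prior 1/3): envelope 3 is available, opened with probability 1/3; weight (1/3)·(1/3) = 1/9.
If it is in envelope 2 (prior 1/3): only envelope 3 is available, probability 1; weight (1/3)·1 = 1/3.
If it is in envelope 3 (prior 1/3): the presenter opened envelope 3, so this case is ruled out; weight (1/3)·0 = 0.
The weights sum to 4/9.
So P(the cheque in envelope 2 | the presenter opened envelope 3) = (1/3) / (4/9) = 3/4.

3/4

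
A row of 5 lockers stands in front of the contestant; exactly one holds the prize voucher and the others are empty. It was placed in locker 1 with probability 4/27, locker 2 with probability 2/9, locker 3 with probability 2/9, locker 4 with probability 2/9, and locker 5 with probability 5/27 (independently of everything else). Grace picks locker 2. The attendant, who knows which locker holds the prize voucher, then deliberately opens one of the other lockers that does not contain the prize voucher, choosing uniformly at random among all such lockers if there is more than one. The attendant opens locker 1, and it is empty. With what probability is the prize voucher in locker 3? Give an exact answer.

Consider each possible location of the prize voucher in turn.
If it is in locker 1 (prior 4/27): the attendant opened locker 1, so this case is ruled out; weight (4/27)·0 = 0.
If it is in locker 2 (prior 2/9): the attendant has 4 equally likely choices, so probability 1/4; weight (2/9)·(1/4) = 1/18.
If it is in either of lockers 3 and 4 (prior 2/9 each): the attendant has 3 equally likely choices, so probability 1/3; weight (2/9)·(1/3) = 2/27 each.
If it is in locker 5 (prior 5/27): the attendant has 3 equally likely choices, so probability 1/3; weight (5/27)·(1/3) = 5/81.
The weights sum to 43/162.
So P(the prize voucher in locker 3 | the attendant opened locker 1) = (2/27) / (43/162) = 12/43.

12/43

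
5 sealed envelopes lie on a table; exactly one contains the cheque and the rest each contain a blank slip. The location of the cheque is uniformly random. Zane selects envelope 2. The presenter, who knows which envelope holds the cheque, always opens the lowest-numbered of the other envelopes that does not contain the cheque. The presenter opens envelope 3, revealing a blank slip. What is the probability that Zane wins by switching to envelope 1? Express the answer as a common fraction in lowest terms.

1

Apply Bayes' rule, conditioning on where the cheque actually is.
If it is in envelope 1 (prior 1/5): envelope 3 is the lowest-numbered option available, probability 1; weight (1/5)·1 = 1/5.
If it is in any of envelopes 2, 4, and 5 (prior 1/5 each): the presenter would have opened envelope 1 instead, probability 0; weight (1/5)·0 = 0 each.
If it is in envelope 3 (prior 1/5): the presenter opened envelope 3, so this case is ruled out; weight (1/5)·0 = 0.
The weights sum to 1/5.
So P(the cheque in envelope 1 | the presenter opened envelope 3) = (1/5) / (1/5) = 1.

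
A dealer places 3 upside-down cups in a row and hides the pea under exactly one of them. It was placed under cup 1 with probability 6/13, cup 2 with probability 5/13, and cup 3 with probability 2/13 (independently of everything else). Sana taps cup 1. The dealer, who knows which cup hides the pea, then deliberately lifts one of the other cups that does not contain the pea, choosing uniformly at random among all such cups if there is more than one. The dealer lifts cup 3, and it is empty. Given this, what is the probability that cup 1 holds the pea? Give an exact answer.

3/8

Consider each possible location of the pea in turn.
If it is under cup 1 (prior 6/13): the dealer has 2 equally likely choices, so probability 1/2; weight (6/13)·(1/2) = 3/13.
If it is under cup 2 (prior 5/13): the dealer has no choice, probability 1; weight (5/13)·1 = 5/13.
If it is under cup 3 (prior 2/13): the dealer opened cup 3, so this case is ruled out; weight (2/13)·0 = 0.
The weights sum to 8/13.
So P(the pea under cup 1 | the dealer opened cup 3) = (3/13) / (8/13) = 3/8.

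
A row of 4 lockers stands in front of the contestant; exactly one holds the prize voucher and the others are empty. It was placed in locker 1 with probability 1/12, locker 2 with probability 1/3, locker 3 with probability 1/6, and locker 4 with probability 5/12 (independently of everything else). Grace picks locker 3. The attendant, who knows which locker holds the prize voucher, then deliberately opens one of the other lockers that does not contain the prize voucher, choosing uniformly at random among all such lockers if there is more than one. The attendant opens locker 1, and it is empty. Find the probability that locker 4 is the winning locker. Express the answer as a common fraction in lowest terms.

15/31

Consider each possible location of the prize voucher in turn.
If it is in locker 1 (prior 1/12): the attendant opened locker 1, so this case is ruled out; weight (1/12)·0 = 0.
If it is in locker 2 (prior 1/3): the attendant has 2 equally likely choices, so probability 1/2; weight (1/3)·(1/2) = 1/6.
If it is in locker 3 (prior 1/6): the attendant has 3 equally likely choices, so probability 1/3; weight (1/6)·(1/3) = 1/18.
If it is in locker 4 (prior 5/12): the attendant has 2 equally likely choices, so probability 1/2; weight (5/12)·(1/2) = 5/24.
The weights sum to 31/72.
So P(the prize voucher in locker 4 | the attendant opened locker 1) = (5/24) / (31/72) = 15/31.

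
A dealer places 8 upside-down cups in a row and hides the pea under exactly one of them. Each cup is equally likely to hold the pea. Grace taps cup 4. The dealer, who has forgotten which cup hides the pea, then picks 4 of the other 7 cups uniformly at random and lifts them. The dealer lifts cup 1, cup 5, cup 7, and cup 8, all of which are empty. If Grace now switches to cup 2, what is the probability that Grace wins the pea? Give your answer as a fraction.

Because the dealer chose which cups to lift without knowing where the pea is, the choice is independent of the prize location. Learning that none of the 4 opened cups holds the pea simply rules out those 4 locations and leaves the remaining 4 cups still equally likely by symmetry.
So P(the pea under cup 2) = 1/4.

1/4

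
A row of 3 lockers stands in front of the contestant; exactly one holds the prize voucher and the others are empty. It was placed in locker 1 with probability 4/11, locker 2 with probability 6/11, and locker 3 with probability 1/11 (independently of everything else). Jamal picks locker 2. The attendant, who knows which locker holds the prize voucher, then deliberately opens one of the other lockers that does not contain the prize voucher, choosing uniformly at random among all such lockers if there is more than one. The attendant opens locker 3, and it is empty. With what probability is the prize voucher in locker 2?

3/7

Condition on the true location of the prize voucher.
If it is in locker 1 (prior 4/11): the attendant has no choice, probability 1; weight (4/11)·1 = 4/11.
If it is in locker 2 (prior 6/11): the attendant has 2 equally likely choices, so probability 1/2; weight (6/11)·(1/2) = 3/11.
If it is in locker 3 (prior 1/11): the attendant opened locker 3, so this case is ruled out; weight (1/11)·0 = 0.
The weights sum to 7/11.
So P(the prize voucher in locker 2 | the attendant opened locker 3) = (3/11) / (7/11) = 3/7.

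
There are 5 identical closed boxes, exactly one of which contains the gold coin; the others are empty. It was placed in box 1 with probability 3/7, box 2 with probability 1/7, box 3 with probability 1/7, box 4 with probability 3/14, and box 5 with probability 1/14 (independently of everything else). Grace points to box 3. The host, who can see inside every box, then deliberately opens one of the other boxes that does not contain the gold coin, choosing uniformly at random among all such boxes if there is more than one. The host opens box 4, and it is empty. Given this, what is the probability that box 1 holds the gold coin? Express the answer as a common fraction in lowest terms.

4/7

Apply Bayes' rule, conditioning on where the gold coin actually is.
If it is in box 1 (prior 3/7): the host has 3 equally likely choices, so probability 1/3; weight (3/7)·(1/3) = 1/7.
If it is in box 2 (prior 1/7): the host has 3 equally likely choices, so probability 1/3; weight (1/7)·(1/3) = 1/21.
If it is in box 3 (prior 1/7): the host has 4 equally likely choices, so probability 1/4; weight (1/7)·(1/4) = 1/28.
If it is in box 4 (prior 3/14): the host opened box 4, so this case is ruled out; weight (3/14)·0 = 0.
If it is in box 5 (prior 1/14): the host has 3 equally likely choices, so probability 1/3; weight (1/14)·(1/3) = 1/42.
The weights sum to 1/4.
So P(the gold coin in box 1 | the host opened box 4) = (1/7) / (1/4) = 4/7.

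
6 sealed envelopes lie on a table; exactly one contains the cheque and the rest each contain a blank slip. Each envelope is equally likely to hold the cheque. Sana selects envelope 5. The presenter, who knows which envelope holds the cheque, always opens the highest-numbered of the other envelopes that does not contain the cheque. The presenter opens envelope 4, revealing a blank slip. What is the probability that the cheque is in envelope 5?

0

Consider each possible location of the cheque in turn.
If it is in any of envelopes 1, 2, 3, and 5 (prior 1/6 each): the presenter would have opened envelope 6 instead, probability 0; weight (1/6)·0 = 0 each.
If it is in envelope 4 (prior 1/6): the presenter opened envelope 4, so this case is ruled out; weight (1/6)·0 = 0.
If it is in envelope 6 (prior 1/6): envelope 4 is the highest-numbered option available, probability 1; weight (1/6)·1 = 1/6.
The weights sum to 1/6.
So P(the cheque in envelope 5 | the presenter opened envelope 4) = 0 / (1/6) = 0.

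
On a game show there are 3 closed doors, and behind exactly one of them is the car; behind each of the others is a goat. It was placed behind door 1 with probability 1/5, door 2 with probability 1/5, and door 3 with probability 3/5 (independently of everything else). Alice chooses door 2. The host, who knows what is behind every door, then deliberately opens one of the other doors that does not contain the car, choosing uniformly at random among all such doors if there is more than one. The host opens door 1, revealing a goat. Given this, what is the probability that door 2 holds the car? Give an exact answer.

1/7

Consider each possible location of the car in turn.
If it is behind door 1 (prior 1/5): the host opened door 1, so this case is ruled out; weight (1/5)·0 = 0.
If it is behind door 2 (prior 1/5): the host has 2 equally likely choices, so probability 1/2; weight (1/5)·(1/2) = 1/10.
If it is behind door 3 (prior 3/5): the host has no choice, probability 1; weight (3/5)·1 = 3/5.
The weights sum to 7/10.
So P(the car behind door 2 | the host opened door 1) = (1/10) / (7/10) = 1/7.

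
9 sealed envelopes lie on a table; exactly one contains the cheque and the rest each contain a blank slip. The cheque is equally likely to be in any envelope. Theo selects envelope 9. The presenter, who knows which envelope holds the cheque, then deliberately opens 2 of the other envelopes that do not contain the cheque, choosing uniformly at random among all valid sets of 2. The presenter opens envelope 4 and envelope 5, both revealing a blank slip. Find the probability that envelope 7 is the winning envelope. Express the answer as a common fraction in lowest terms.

Condition on the true location of the cheque.
If it is in any of envelopes 1, 2, 3, 6, 7, and 8 (prior 1/9 each): the presenter has 21 equally likely choices, so probability 1/21; weight (1/9)·(1/21) = 1/189 each.
If it is in either of envelopes 4 and 5 (prior 1/9 each): that envelope was opened and seen not to hold the prize — ruled out; weight (1/9)·0 = 0 each.
If it is in envelope 9 (prior 1/9): the presenter has 28 equally likely choices, so probability 1/28; weight (1/9)·(1/28) = 1/252.
The weights sum to 1/28.
So P(the cheque in envelope 7 | the presenter opened envelope 4 and envelope 5) = (1/189) / (1/28) = 4/27.

4/27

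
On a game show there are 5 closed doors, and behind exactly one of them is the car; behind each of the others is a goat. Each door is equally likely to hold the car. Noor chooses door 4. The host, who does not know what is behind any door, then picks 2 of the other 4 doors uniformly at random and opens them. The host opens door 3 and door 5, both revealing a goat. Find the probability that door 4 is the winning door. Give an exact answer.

1/3

Condition on the true location of the car.
If it is behind any of doors 1, 2, and 4 (prior 1/5 each): the host picks exactly this set with probability 1/6 regardless, and none is the prize; weight (1/5)·(1/6) = 1/30 each.
If it is behind either of doors 3 and 5 (prior 1/5 each): that door was opened and seen not to hold the prize — ruled out; weight (1/5)·0 = 0 each.
The weights sum to 1/10.
So P(the car behind door 4 | the host opened door 3 and door 5) = (1/30) / (1/10) = 1/3.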